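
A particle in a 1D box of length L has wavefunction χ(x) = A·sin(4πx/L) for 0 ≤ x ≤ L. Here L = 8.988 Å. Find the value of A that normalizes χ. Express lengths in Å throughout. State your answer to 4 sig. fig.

A ≈ 0.4717 Å^(-1/2)

Require ∫ |χ|² dx = 1 over the whole domain.
Using sin²θ = (1 − cos 2θ)/2, with χ = A·sin(4πx/L), the integral evaluates to A²·[L/2].
So A² = (L/2)^(−1).
Plugging in L = 8.988 yields A = 0.47172.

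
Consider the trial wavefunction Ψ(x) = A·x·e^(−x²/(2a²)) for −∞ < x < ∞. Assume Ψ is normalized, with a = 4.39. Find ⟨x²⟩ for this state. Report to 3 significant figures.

⟨x^2⟩ ≈ 28.9

⟨x²⟩ = ∫ x^2 |Ψ|² dx over the full domain.
With ∫_{−∞}^{∞} x^(2m) e^(−αx²) dx = (2m−1)!!·√π / (2^m α^(m+1/2)), since the A² factors cancel between numerator and denominator, ⟨x²⟩ = 3·a^2/2.
With a = 4.39, ⟨x^2⟩ = 28.91.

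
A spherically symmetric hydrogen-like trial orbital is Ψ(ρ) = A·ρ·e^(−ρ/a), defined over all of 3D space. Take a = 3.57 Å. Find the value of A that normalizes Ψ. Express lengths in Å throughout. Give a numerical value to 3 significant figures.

A ≈ 0.0135 Å^(-5/2)

Require ∫ |Ψ|² 4πρ² dρ = 1 over the whole domain.
With ∫₀^∞ ρ^4 e^(−αρ) dρ = 4!/α^5, ∫|Ψ|² 4πρ² dρ = A²·(3·π·a^5).
Setting this equal to 1 gives A² = 1/(3·π·a^5).
Substituting a = 3.57 gives A² = 0.0001830, so A = 0.01353.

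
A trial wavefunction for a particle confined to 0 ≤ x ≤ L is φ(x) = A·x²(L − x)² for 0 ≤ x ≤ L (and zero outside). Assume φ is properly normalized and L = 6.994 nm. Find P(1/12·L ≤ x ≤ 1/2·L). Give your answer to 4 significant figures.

|φ|² is the probability density, so P = ∫_{1/12·L}^{1/2·L} |φ|² dx.
The normalization integral ∫|φ|²dx over the whole domain equals L^9/630·A², and A² cancels in the ratio.
In terms of u = x/L (A² and the length scale cancel between numerator and denominator), P = [∫_{1/12}^{1/2} u^4·(1 - u)^4 du] / [∫_{0}^{1} u^4·(1 - u)^4 du].
Using ∫ u^4·(1 - u)^4 du = u^5·(70·u^4 - 315·u^3 + 540·u^2 - 420·u + 126)/630, the numerator is ≈ 0.000793048 and the denominator is 1/630.
Evaluating gives P = 0.49962.

P ≈ 0.4996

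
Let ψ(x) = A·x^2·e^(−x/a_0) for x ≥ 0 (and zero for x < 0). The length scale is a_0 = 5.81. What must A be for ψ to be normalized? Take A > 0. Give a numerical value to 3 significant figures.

Normalization requires ∫|ψ|² dx = 1, integrated from 0 to ∞.
Carrying out the integral gives A² · 3·a_0^5/4.
Setting this equal to 1 gives A² = 1/(3·a_0^5/4).
Substituting a_0 = 5.81 gives A² = 0.0002014, so A = 0.01419.

A ≈ 0.0142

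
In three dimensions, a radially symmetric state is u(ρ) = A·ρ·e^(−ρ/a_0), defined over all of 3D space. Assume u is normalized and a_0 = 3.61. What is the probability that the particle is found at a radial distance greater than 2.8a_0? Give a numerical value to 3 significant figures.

P ≈ 0.342

With dV = 4πρ²dρ, the probability is ∫|u|² dV over ρ > 2.8a_0.
The full normalization integral is A²·[3·π·a_0^5] = 1, fixing A².
Let t = ρ/a_0; then A², 4π and the length scale all cancel, so P = ∫_{2.8}^{∞} t^4·e^(-2·t) dt ÷ ∫_{0}^{∞} t^4·e^(-2·t) dt.
With ∫ t^4·e^(-2·t) dt = -(t^4/2 + t^3 + 3·t^2/2 + 3·t/2 + 3/4)·e^(-2·t) + C, the region integral is ≈ 0.25661 and the full one is 3/4.
The region integral divided by the full integral gives P = 0.3422.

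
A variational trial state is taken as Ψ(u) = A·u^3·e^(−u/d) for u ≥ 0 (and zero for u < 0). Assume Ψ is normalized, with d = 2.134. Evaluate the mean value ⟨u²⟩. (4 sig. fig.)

⟨u²⟩ = ∫ u^2 |Ψ|² du over the full domain.
Recall ∫₀^∞ u^m e^(−u/β) du = m!·β^(m+1), the ratio of the moment integral to the normalization integral gives ⟨u²⟩ = 14·d^2.
Putting d = 2.134 gives 63.755.

⟨u^2⟩ ≈ 63.76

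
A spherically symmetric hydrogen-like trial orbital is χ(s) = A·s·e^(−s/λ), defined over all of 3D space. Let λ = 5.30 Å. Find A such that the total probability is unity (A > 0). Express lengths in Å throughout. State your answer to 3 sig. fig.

A ≈ 0.00504 Å^(-5/2)

The normalization condition is ∫|χ|² 4πs² ds = 1 from 0 to ∞.
The angular integral contributes 4π, leaving ∫₀^∞ s²|χ|² ds.
Carrying out the integral gives A² · 3·π·λ^5.
Hence A² = 1/[3·π·λ^5].
Substituting λ = 5.30 gives A² = 0.00002537, so A = 0.005037.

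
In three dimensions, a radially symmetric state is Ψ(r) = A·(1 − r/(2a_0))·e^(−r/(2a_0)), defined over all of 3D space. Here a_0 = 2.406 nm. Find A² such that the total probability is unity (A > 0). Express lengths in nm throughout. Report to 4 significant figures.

A^2 ≈ 0.002857 nm^(-3)

Require ∫ |Ψ|² 4πr² dr = 1 over the whole domain.
The angular integral contributes 4π, leaving ∫₀^∞ r²|Ψ|² dr.
With ∫₀^∞ r^4 e^(−αr) dr = 4!/α^5, with Ψ = A·(1 − r/(2a_0))·e^(−r/(2a_0)), the integral evaluates to A²·[8·π·a_0^3].
Setting this equal to 1 gives A² = 1/(8·π·a_0^3).
Substituting a_0 = 2.406 gives A² = 0.0028568, so A = 0.053449.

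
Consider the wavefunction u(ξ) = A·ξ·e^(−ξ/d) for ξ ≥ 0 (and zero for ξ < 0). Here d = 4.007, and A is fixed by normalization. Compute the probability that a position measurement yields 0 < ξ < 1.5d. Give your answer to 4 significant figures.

|u|² is the probability density, so P = ∫_{0}^{1.5d} |u|² dξ.
Since A² = 1/(d^3/4), this is the region integral divided by the full normalization integral.
Let t = ξ/d; then A² and the length scale cancel, so P = ∫_{0}^{1.5} t^2·e^(-2·t) dt ÷ ∫_{0}^{∞} t^2·e^(-2·t) dt.
With ∫ t^2·e^(-2·t) dt = -(2·t^2 + 2·t + 1)·e^(-2·t)/4 + C, the region integral is 1/4 - 17·e^(-3)/8 and the full one is 1/4.
This works out to P = 0.57681.

P ≈ 0.5768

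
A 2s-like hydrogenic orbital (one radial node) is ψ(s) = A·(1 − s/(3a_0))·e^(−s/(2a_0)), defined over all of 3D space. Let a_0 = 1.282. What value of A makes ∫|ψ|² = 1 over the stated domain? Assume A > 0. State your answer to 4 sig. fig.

The normalization condition is ∫|ψ|² 4πs² ds = 1 from 0 to ∞.
Carrying out the integral gives A² · 8·π·a_0^3/3.
Plugging in a_0 = 1.282 yields A = 0.23802.

A ≈ 0.2380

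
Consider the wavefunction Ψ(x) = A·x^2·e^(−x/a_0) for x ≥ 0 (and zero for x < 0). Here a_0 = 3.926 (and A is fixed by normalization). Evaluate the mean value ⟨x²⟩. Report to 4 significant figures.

⟨x²⟩ = ∫ x^2 |Ψ|² dx over the full domain.
Evaluating both integrals, ⟨x²⟩ = 15·a_0^2/2.
Putting a_0 = 3.926 gives 115.60.

⟨x^2⟩ ≈ 115.6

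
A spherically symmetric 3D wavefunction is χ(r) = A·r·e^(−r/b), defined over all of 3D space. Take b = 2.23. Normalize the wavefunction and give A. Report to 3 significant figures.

Normalization requires ∫|χ|² 4πr² dr = 1, integrated from 0 to ∞.
In 3D with spherical symmetry the volume element is 4πr² dr.
Carrying out the integral gives A² · 3·π·b^5.
Setting this equal to 1 gives A² = 1/(3·π·b^5).
Plugging in b = 2.23 yields A = 0.04386.

A ≈ 0.0439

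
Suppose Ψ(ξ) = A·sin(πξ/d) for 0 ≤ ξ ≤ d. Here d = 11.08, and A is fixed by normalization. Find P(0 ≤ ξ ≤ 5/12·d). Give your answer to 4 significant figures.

The probability is P = ∫ |Ψ|² dξ over [0, 5/12·d].
With A² fixed by ∫|Ψ|² = 1, i.e. A² = (d/2)^(−1), substitute and integrate.
Let u = ξ/d; then A² and the length scale cancel, so P = ∫_{0}^{5/12} sin(π·u)^2 du ÷ ∫_{0}^{1} sin(π·u)^2 du.
An antiderivative of sin(π·u)^2 is u/2 - sin(2·π·u)/(4·π); evaluating from 0 to 5/12 gives 5/24 - 1/(8·π), while the full integral is 1/2.
This works out to P = (-3 + 5·π)/(12·π).

P ≈ 0.3371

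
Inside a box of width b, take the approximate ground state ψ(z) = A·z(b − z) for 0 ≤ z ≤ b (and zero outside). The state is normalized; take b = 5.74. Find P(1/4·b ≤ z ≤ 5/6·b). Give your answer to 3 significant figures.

The probability is P = ∫ |ψ|² dz over [1/4·b, 5/6·b].
With A² fixed by ∫|ψ|² = 1, i.e. A² = (b^5/30)^(−1), substitute and integrate.
Let u = z/b; then A² and the length scale cancel, so P = ∫_{1/4}^{5/6} u^2·(1 - u)^2 du ÷ ∫_{0}^{1} u^2·(1 - u)^2 du.
Using ∫ u^2·(1 - u)^2 du = u^3·(6·u^2 - 15·u + 10)/30, the numerator is ≈ 0.028700 and the denominator is 1/30.
The result is P = 0.8610.

P ≈ 0.861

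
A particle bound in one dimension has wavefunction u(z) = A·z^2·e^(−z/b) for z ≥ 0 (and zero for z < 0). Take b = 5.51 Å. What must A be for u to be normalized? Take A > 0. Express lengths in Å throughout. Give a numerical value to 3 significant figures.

A ≈ 0.0162 Å^(-5/2)

Require ∫ |u|² dz = 1 over the whole domain.
With ∫₀^∞ z^4 e^(−αz) dz = 4!/α^5, carrying out the integral gives A² · 3·b^5/4.
So A² = (3·b^5/4)^(−1).
With b = 5.51: A² = 0.0002625 and A = 0.01620.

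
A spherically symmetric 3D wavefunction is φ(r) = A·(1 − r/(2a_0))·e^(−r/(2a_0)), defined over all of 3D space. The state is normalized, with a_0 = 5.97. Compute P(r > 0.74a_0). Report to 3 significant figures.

Integrate the radial probability density 4πr²|φ|² over r > 0.74a_0.
A² is fixed by ∫₀^∞ 4πr²|φ|² dr = 1, i.e. A² = (8·π·a_0^3)^(−1).
Let u = r/a_0; then A², 4π and the length scale all cancel, so P = ∫_{0.74}^{∞} u^2·(1 - u/2)^2·e^(-u) du ÷ ∫_{0}^{∞} u^2·(1 - u/2)^2·e^(-u) du.
With ∫ u^2·(1 - u/2)^2·e^(-u) du = -(u^4/4 + u^2 + 2·u + 2)·e^(-u) + C, the region integral is ≈ 1.9574 and the full one is 2.
This evaluates to P = 0.9787.

P ≈ 0.979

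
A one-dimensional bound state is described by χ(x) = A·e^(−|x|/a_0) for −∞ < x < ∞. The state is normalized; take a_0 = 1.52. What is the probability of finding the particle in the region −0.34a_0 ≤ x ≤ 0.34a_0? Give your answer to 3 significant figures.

|χ|² is the probability density, so P = ∫_{−0.34a_0}^{0.34a_0} |χ|² dx.
The normalization integral ∫|χ|²dx over the whole domain equals a_0·A², and A² cancels in the ratio.
By symmetry take twice the x ≥ 0 contribution in numerator and denominator; the 2's cancel. Substituting u = x/a_0, A² and the length scale cancel in the ratio: P = ∫_{0}^{0.34} e^(-2·u) du / ∫_{0}^{∞} e^(-2·u) du.
An antiderivative of e^(-2·u) is -e^(-2·u)/2; evaluating from 0 to 0.34 gives 1/2 - e^(-17/25)/2, while the full integral is 1/2.
The result is P = 0.4934.

P ≈ 0.493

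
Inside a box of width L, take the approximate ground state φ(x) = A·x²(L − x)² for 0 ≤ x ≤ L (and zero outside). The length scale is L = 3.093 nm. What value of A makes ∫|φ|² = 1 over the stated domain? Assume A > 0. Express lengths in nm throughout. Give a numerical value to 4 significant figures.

The normalization condition is ∫|φ|² dx = 1 from 0 to L.
Expanding the polynomial and integrating term by term, carrying out the integral gives A² · L^9/630.
So A² = (L^9/630)^(−1).
Plugging in L = 3.093 yields A = 0.15594.

A ≈ 0.1559 nm^(-9/2)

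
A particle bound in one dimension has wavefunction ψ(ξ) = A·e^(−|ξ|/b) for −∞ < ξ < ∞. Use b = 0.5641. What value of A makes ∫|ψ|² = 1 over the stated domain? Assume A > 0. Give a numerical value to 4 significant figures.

A ≈ 1.331

The normalization condition is ∫|ψ|² dξ = 1 from −∞ to ∞.
Recall ∫₀^∞ ξ^m e^(−ξ/β) dξ = m!·β^(m+1), the integral (without the A² prefactor) comes out to b.
So A² = (b)^(−1).
With b = 0.5641: A² = 1.7727 and A = 1.3314.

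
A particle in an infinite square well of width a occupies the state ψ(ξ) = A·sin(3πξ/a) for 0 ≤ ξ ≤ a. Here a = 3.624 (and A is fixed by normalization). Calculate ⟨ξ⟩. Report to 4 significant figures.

⟨ξ⟩ ≈ 1.812

The expectation value is the |ψ|²-weighted average of ξ: ∫ ξ|ψ|² dξ.
With ∫₀^a sin²(nπξ/a) dξ = a/2, since the A² factors cancel between numerator and denominator, ⟨ξ⟩ = a/2.
Putting a = 3.624 gives 1.8120.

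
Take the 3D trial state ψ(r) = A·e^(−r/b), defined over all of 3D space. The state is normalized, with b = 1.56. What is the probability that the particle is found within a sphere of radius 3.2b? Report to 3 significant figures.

Integrate the radial probability density 4πr²|ψ|² over r ≤ 3.2b.
A² is fixed by ∫₀^∞ 4πr²|ψ|² dr = 1, i.e. A² = (π·b^3)^(−1).
In terms of u = r/b (A², 4π and the length scale all cancel between numerator and denominator), P = [∫_{0}^{3.2} u^2·e^(-2·u) du] / [∫_{0}^{∞} u^2·e^(-2·u) du].
An antiderivative of u^2·e^(-2·u) is -(2·u^2 + 2·u + 1)·e^(-2·u)/4; evaluating from 0 to 3.2 gives 1/4 - 697·e^(-32/5)/100, while the full integral is 1/4.
Taking the ratio yields P = 0.9537.

P ≈ 0.954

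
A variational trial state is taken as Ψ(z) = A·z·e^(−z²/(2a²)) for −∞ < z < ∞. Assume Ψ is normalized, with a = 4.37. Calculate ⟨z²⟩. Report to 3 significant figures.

⟨z^2⟩ ≈ 28.6

By definition ⟨z²⟩ = ∫ z^2 |Ψ(z)|² dz.
The ratio of the moment integral to the normalization integral gives ⟨z²⟩ = 3·a^2/2.
With a = 4.37, ⟨z^2⟩ = 28.65.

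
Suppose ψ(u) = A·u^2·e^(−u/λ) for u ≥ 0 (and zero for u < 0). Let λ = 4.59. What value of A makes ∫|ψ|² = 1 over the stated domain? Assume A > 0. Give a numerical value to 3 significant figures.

A ≈ 0.0256

The normalization condition is ∫|ψ|² du = 1 from 0 to ∞.
With ∫₀^∞ u^4 e^(−αu) du = 4!/α^5, carrying out the integral gives A² · 3·λ^5/4.
Substituting λ = 4.59 gives A² = 0.0006544, so A = 0.02558.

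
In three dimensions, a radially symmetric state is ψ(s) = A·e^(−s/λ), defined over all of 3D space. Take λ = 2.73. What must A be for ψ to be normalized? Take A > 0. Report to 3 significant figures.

Require ∫ |ψ|² 4πs² ds = 1 over the whole domain.
With ψ = A·e^(−s/λ), the integral evaluates to A²·[π·λ^3].
Setting this equal to 1 gives A² = 1/(π·λ^3).
Substituting λ = 2.73 gives A² = 0.01564, so A = 0.1251.

A ≈ 0.125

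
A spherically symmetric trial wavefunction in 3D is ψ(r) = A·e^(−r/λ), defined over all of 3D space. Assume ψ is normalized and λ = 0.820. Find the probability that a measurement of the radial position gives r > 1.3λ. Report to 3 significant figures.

Integrate the radial probability density 4πr²|ψ|² over r > 1.3λ.
A² is fixed by ∫₀^∞ 4πr²|ψ|² dr = 1, i.e. A² = (π·λ^3)^(−1).
Substituting u = r/λ, A², 4π and the length scale all cancel in the ratio: P = ∫_{1.3}^{∞} u^2·e^(-2·u) du / ∫_{0}^{∞} u^2·e^(-2·u) du.
Using ∫ u^2·e^(-2·u) du = -(2·u^2 + 2·u + 1)·e^(-2·u)/4, the numerator is 349·e^(-13/5)/200 and the denominator is 1/4.
The region integral divided by the full integral gives P = 0.5184.

P ≈ 0.518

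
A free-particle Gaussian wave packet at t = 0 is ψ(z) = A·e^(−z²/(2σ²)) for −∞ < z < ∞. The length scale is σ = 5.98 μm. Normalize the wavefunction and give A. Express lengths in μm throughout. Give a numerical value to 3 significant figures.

A ≈ 0.307 μm^(-1/2)

We need A² ∫|f|² dz = 1, taking the integral from −∞ to ∞.
∫|ψ|² dz = A²·(√(π)·σ).
With σ = 5.98: A² = 0.09435 and A = 0.3072.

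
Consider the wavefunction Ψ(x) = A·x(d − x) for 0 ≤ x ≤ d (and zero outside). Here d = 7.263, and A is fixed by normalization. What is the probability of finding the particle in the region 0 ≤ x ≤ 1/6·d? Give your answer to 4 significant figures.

P ≈ 0.03549

The probability is P = ∫ |Ψ|² dx over [0, 1/6·d].
Since A² = 1/(d^5/30), this is the region integral divided by the full normalization integral.
Let u = x/d; then A² and the length scale cancel, so P = ∫_{0}^{1/6} u^2·(1 - u)^2 du ÷ ∫_{0}^{1} u^2·(1 - u)^2 du.
Using ∫ u^2·(1 - u)^2 du = u^3·(6·u^2 - 15·u + 10)/30, the numerator is ≈ 0.00118313 and the denominator is 1/30.
Taking the ratio, P = 23/648.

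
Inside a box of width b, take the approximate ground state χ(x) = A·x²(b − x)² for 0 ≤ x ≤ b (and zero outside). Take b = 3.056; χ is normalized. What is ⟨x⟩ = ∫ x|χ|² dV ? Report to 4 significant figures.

⟨x⟩ = ∫ x |χ|² dx over the full domain.
Expanding the polynomial and integrating term by term, since the A² factors cancel between numerator and denominator, ⟨x⟩ = b/2.
Putting b = 3.056 gives 1.5280.

⟨x⟩ ≈ 1.528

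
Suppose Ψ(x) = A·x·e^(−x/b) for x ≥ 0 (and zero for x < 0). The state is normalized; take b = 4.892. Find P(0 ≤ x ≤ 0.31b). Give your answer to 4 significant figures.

|Ψ|² is the probability density, so P = ∫_{0}^{0.31b} |Ψ|² dx.
With A² fixed by ∫|Ψ|² = 1, i.e. A² = (b^3/4)^(−1), substitute and integrate.
Substituting u = x/b, A² and the length scale cancel in the ratio: P = ∫_{0}^{0.31} u^2·e^(-2·u) du / ∫_{0}^{∞} u^2·e^(-2·u) du.
Using ∫ u^2·e^(-2·u) du = -(2·u^2 + 2·u + 1)·e^(-2·u)/4, the numerator is ≈ 0.00628427 and the denominator is 1/4.
Evaluating gives P = 0.025137.

P ≈ 0.02514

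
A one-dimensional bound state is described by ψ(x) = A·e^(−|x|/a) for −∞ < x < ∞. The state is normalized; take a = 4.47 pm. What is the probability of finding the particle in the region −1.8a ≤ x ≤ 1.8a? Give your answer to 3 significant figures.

The probability is P = ∫ |ψ|² dx over [−1.8a, 1.8a].
With A² fixed by ∫|ψ|² = 1, i.e. A² = (a)^(−1), substitute and integrate.
By symmetry take twice the x ≥ 0 contribution in numerator and denominator; the 2's cancel. In terms of u = x/a (A² and the length scale cancel between numerator and denominator), P = [∫_{0}^{1.8} e^(-2·u) du] / [∫_{0}^{∞} e^(-2·u) du].
Using ∫ e^(-2·u) du = -e^(-2·u)/2, the numerator is 1/2 - e^(-18/5)/2 and the denominator is 1/2.
The result is P = 0.9727.

P ≈ 0.973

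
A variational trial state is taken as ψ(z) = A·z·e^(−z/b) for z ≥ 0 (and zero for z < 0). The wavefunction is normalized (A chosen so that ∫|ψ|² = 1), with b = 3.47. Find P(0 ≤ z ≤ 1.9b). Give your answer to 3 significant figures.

The probability is P = ∫ |ψ|² dz over [0, 1.9b].
The normalization integral ∫|ψ|²dz over the whole domain equals b^3/4·A², and A² cancels in the ratio.
Substituting u = z/b, A² and the length scale cancel in the ratio: P = ∫_{0}^{1.9} u^2·e^(-2·u) du / ∫_{0}^{∞} u^2·e^(-2·u) du.
An antiderivative of u^2·e^(-2·u) is -(2·u^2 + 2·u + 1)·e^(-2·u)/4; evaluating from 0 to 1.9 gives 1/4 - 601·e^(-19/5)/200, while the full integral is 1/4.
Taking the ratio, P = 0.7311.

P ≈ 0.731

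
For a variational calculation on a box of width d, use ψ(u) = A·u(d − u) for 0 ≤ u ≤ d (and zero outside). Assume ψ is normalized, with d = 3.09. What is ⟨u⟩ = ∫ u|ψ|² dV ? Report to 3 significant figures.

By definition ⟨u⟩ = ∫ u |ψ(u)|² du.
Since the A² factors cancel between numerator and denominator, ⟨u⟩ = d/2.
With d = 3.09, ⟨u⟩ = 1.545.

⟨u⟩ ≈ 1.55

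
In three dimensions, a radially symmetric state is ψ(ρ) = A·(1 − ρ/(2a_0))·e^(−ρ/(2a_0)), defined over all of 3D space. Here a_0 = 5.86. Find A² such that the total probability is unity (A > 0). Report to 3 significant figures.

A^2 ≈ 0.000198

Normalization requires ∫|ψ|² 4πρ² dρ = 1, integrated from 0 to ∞.
Recall ∫₀^∞ ρ^m e^(−ρ/β) dρ = m!·β^(m+1), the integral (without the A² prefactor) comes out to 8·π·a_0^3.
Substituting a_0 = 5.86 gives A² = 0.0001977, so A = 0.01406.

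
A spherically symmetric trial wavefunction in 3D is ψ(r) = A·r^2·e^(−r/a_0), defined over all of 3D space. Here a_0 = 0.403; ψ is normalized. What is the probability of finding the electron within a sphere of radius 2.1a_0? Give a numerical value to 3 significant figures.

Integrate the radial probability density 4πr²|ψ|² over r ≤ 2.1a_0.
The full normalization integral is A²·[45·π·a_0^7/2] = 1, fixing A².
Let u = r/a_0; then A², 4π and the length scale all cancel, so P = ∫_{0}^{2.1} u^6·e^(-2·u) du ÷ ∫_{0}^{∞} u^6·e^(-2·u) du.
With ∫ u^6·e^(-2·u) du = -(4·u^6 + 12·u^5 + 30·u^4 + 60·u^3 + 90·u^2 + 90·u + 45)·e^(-2·u)/8 + C, the region integral is ≈ 0.74552 and the full one is 45/8.
Taking the ratio yields P = 0.1325.

P ≈ 0.133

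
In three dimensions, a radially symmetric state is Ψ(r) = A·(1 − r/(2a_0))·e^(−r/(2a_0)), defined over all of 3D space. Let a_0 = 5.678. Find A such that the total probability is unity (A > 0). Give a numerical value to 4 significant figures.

We need A² ∫|f|² 4πr² dr = 1, taking the integral from 0 to ∞.
(Spherical symmetry: dV = 4πr² dr.)
Recall ∫₀^∞ r^m e^(−r/β) dr = m!·β^(m+1), with Ψ = A·(1 − r/(2a_0))·e^(−r/(2a_0)), the integral evaluates to A²·[8·π·a_0^3].
Hence A² = 1/[8·π·a_0^3].
With a_0 = 5.678: A² = 0.00021736 and A = 0.014743.

A ≈ 0.01474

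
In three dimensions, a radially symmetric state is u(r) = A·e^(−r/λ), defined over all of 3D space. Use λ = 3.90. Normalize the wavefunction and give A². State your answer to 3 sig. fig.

A^2 ≈ 0.00537

We need A² ∫|f|² 4πr² dr = 1, taking the integral from 0 to ∞.
Recall ∫₀^∞ r^m e^(−r/β) dr = m!·β^(m+1), the integral (without the A² prefactor) comes out to π·λ^3.
So A² = (π·λ^3)^(−1).
With λ = 3.90: A² = 0.005366 and A = 0.07325.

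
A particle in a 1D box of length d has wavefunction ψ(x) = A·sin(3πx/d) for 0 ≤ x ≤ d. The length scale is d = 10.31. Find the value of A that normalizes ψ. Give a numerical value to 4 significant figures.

A ≈ 0.4404

We need A² ∫|f|² dx = 1, taking the integral from 0 to d.
With ψ = A·sin(3πx/d), the integral evaluates to A²·[d/2].
Substituting d = 10.31 gives A² = 0.19399, so A = 0.44044.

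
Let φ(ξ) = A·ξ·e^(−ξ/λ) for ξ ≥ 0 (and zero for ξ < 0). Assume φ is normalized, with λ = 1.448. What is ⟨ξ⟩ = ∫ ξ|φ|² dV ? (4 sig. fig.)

⟨ξ⟩ = ∫ ξ |φ|² dξ over the full domain.
Since the A² factors cancel between numerator and denominator, ⟨ξ⟩ = 3·λ/2.
With λ = 1.448, ⟨ξ⟩ = 2.1720.

⟨ξ⟩ ≈ 2.172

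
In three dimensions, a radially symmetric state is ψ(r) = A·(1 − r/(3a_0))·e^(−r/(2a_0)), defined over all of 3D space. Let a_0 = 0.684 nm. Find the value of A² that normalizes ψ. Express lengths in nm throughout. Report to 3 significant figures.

A^2 ≈ 0.373 nm^(-3)

Normalization requires ∫|ψ|² 4πr² dr = 1, integrated from 0 to ∞.
Recall ∫₀^∞ r^m e^(−r/β) dr = m!·β^(m+1), the integral (without the A² prefactor) comes out to 8·π·a_0^3/3.
Substituting a_0 = 0.684 gives A² = 0.3730, so A = 0.6107.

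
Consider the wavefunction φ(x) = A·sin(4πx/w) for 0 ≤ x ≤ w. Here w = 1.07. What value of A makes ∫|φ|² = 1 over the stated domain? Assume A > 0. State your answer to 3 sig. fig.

A ≈ 1.37

We need A² ∫|f|² dx = 1, taking the integral from 0 to w.
With ∫₀^w sin²(nπx/w) dx = w/2, with φ = A·sin(4πx/w), the integral evaluates to A²·[w/2].
Setting this equal to 1 gives A² = 1/(w/2).
Plugging in w = 1.07 yields A = 1.367.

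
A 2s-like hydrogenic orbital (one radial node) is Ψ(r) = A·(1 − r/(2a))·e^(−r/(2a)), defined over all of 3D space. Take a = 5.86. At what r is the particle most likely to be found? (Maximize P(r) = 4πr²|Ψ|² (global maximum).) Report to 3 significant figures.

The maximum of P(r) = 4πr²|Ψ|² occurs where its derivative vanishes.
This gives r = a·(√(5) + 3).
With a = 5.86, the most probable radial distance is 30.68.

r ≈ 30.7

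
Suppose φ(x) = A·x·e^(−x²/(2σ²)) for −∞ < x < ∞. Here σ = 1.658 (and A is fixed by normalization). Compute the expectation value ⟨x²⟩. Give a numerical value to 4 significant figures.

⟨x^2⟩ ≈ 4.123

The expectation value is the |φ|²-weighted average of x^2: ∫ x^2|φ|² dx.
With ∫_{−∞}^{∞} x^(2m) e^(−αx²) dx = (2m−1)!!·√π / (2^m α^(m+1/2)), since the A² factors cancel between numerator and denominator, ⟨x²⟩ = 3·σ^2/2.
With σ = 1.658, ⟨x^2⟩ = 4.1234.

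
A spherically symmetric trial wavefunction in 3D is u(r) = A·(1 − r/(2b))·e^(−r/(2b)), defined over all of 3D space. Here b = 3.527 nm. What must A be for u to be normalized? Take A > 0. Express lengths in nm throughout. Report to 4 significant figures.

A ≈ 0.03011 nm^(-3/2)

We need A² ∫|f|² 4πr² dr = 1, taking the integral from 0 to ∞.
With u = A·(1 − r/(2b))·e^(−r/(2b)), the integral evaluates to A²·[8·π·b^3].
Hence A² = 1/[8·π·b^3].
Plugging in b = 3.527 yields A = 0.030114.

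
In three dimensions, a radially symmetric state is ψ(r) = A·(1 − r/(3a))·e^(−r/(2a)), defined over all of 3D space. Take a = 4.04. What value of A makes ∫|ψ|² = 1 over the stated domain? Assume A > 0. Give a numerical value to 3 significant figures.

The normalization condition is ∫|ψ|² 4πr² dr = 1 from 0 to ∞.
The angular integral contributes 4π, leaving ∫₀^∞ r²|ψ|² dr.
Using ∫₀^∞ rⁿ e^(−αr) dr = n!/αⁿ⁺¹, with ψ = A·(1 − r/(3a))·e^(−r/(2a)), the integral evaluates to A²·[8·π·a^3/3].
Setting this equal to 1 gives A² = 1/(8·π·a^3/3).
Substituting a = 4.04 gives A² = 0.001810, so A = 0.04255.

A ≈ 0.0425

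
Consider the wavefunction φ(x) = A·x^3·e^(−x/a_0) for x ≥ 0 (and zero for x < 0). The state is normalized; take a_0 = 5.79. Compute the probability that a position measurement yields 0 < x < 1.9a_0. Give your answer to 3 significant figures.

P = ∫_{0}^{1.9a_0} |φ(x)|² dx.
Since A² = 1/(45·a_0^7/8), this is the region integral divided by the full normalization integral.
In terms of u = x/a_0 (A² and the length scale cancel between numerator and denominator), P = [∫_{0}^{1.9} u^6·e^(-2·u) du] / [∫_{0}^{∞} u^6·e^(-2·u) du].
With ∫ u^6·e^(-2·u) du = -(4·u^6 + 12·u^5 + 30·u^4 + 60·u^3 + 90·u^2 + 90·u + 45)·e^(-2·u)/8 + C, the region integral is ≈ 0.51127 and the full one is 45/8.
Taking the ratio, P = 0.09089.

P ≈ 0.0909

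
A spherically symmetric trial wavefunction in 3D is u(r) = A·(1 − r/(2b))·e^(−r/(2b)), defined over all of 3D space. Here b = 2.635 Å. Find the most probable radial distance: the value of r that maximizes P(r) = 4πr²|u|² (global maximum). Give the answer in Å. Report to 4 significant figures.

Differentiate P(r) = 4πr²|u|² with respect to r and set to zero.
Solving yields r = b·(√(5) + 3).
With b = 2.635, the most probable radial distance is 13.797 Å.

r ≈ 13.80 Å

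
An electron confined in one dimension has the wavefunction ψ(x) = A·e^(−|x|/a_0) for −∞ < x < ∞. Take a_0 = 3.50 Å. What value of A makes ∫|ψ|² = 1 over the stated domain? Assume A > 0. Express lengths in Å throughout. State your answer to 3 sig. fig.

A ≈ 0.535 Å^(-1/2)

We need A² ∫|f|² dx = 1, taking the integral from −∞ to ∞.
The integral (without the A² prefactor) comes out to a_0.
So A² = (a_0)^(−1).
Substituting a_0 = 3.50 gives A² = 0.2857, so A = 0.5345.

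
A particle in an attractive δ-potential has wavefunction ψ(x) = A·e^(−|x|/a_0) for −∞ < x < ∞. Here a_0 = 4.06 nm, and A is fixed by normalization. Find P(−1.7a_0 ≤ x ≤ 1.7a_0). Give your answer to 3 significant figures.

P ≈ 0.967

The probability is P = ∫ |ψ|² dx over [−1.7a_0, 1.7a_0].
The normalization integral ∫|ψ|²dx over the whole domain equals a_0·A², and A² cancels in the ratio.
Both integrals are even about x = 0, so only the x ≥ 0 halves are needed (the factors of 2 cancel). Substituting u = x/a_0, A² and the length scale cancel in the ratio: P = ∫_{0}^{1.7} e^(-2·u) du / ∫_{0}^{∞} e^(-2·u) du.
An antiderivative of e^(-2·u) is -e^(-2·u)/2; evaluating from 0 to 1.7 gives 1/2 - e^(-17/5)/2, while the full integral is 1/2.
Taking the ratio, P = 0.9666.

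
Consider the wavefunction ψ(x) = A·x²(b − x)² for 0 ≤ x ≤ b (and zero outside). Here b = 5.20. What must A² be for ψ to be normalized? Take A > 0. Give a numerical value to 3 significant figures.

Normalization requires ∫|ψ|² dx = 1, integrated from 0 to b.
Expanding the polynomial and integrating term by term, ∫|ψ|² dx = A²·(b^9/630).
Setting this equal to 1 gives A² = 1/(b^9/630).
With b = 5.20: A² = 0.0002266 and A = 0.01505.

A^2 ≈ 0.000227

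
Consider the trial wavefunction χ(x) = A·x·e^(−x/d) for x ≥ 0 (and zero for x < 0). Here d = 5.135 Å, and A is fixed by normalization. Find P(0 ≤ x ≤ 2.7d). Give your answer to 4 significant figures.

P = ∫_{0}^{2.7d} |χ(x)|² dx.
Since A² = 1/(d^3/4), this is the region integral divided by the full normalization integral.
In terms of u = x/d (A² and the length scale cancel between numerator and denominator), P = [∫_{0}^{2.7} u^2·e^(-2·u) du] / [∫_{0}^{∞} u^2·e^(-2·u) du].
An antiderivative of u^2·e^(-2·u) is -(2·u^2 + 2·u + 1)·e^(-2·u)/4; evaluating from 0 to 2.7 gives 1/4 - 1049·e^(-27/5)/200, while the full integral is 1/4.
This works out to P = 0.90524.

P ≈ 0.9052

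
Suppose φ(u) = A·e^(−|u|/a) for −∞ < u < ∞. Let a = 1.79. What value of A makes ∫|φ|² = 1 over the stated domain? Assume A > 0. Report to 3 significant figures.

A ≈ 0.747

Normalization requires ∫|φ|² du = 1, integrated from −∞ to ∞.
With φ = A·e^(−|u|/a), the integral evaluates to A²·[a].
With a = 1.79: A² = 0.5587 and A = 0.7474.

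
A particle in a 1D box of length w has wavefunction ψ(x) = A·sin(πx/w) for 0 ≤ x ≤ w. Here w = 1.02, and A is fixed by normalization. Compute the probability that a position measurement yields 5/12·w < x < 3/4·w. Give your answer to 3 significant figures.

|ψ|² is the probability density, so P = ∫_{5/12·w}^{3/4·w} |ψ|² dx.
With A² fixed by ∫|ψ|² = 1, i.e. A² = (w/2)^(−1), substitute and integrate.
Substituting u = x/w, A² and the length scale cancel in the ratio: P = ∫_{5/12}^{3/4} sin(π·u)^2 du / ∫_{0}^{1} sin(π·u)^2 du.
Using ∫ sin(π·u)^2 du = u/2 - sin(2·π·u)/(4·π), the numerator is 3/(8·π) + 1/6 and the denominator is 1/2.
Taking the ratio, P = (9 + 4·π)/(12·π).

P ≈ 0.572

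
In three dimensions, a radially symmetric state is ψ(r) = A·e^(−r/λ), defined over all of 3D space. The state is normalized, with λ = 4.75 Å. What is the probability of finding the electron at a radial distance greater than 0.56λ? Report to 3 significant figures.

Integrate the radial probability density 4πr²|ψ|² over r > 0.56λ.
The full normalization integral is A²·[π·λ^3] = 1, fixing A².
In terms of u = r/λ (A², 4π and the length scale all cancel between numerator and denominator), P = [∫_{0.56}^{∞} u^2·e^(-2·u) du] / [∫_{0}^{∞} u^2·e^(-2·u) du].
An antiderivative of u^2·e^(-2·u) is -(2·u^2 + 2·u + 1)·e^(-2·u)/4; evaluating from 0.56 to ∞ gives 1717·e^(-28/25)/2500, while the full integral is 1/4.
The region integral divided by the full integral gives P = 0.8964.

P ≈ 0.896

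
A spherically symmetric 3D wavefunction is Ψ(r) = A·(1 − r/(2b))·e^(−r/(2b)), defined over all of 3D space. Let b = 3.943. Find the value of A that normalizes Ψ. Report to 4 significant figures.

Require ∫ |Ψ|² 4πr² dr = 1 over the whole domain.
In 3D with spherical symmetry the volume element is 4πr² dr.
With ∫₀^∞ r^4 e^(−αr) dr = 4!/α^5, the integral (without the A² prefactor) comes out to 8·π·b^3.
With b = 3.943: A² = 0.00064905 and A = 0.025477.

A ≈ 0.02548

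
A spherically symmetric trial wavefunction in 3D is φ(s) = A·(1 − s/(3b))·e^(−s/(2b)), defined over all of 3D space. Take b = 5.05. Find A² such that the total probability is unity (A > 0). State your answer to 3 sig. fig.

A^2 ≈ 0.000927

We need A² ∫|f|² 4πs² ds = 1, taking the integral from 0 to ∞.
With φ = A·(1 − s/(3b))·e^(−s/(2b)), the integral evaluates to A²·[8·π·b^3/3].
Hence A² = 1/[8·π·b^3/3].
Plugging in b = 5.05 yields A = 0.03044.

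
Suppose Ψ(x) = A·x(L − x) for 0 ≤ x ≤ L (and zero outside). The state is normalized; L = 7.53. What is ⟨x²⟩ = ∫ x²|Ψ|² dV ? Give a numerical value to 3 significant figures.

By definition ⟨x²⟩ = ∫ x^2 |Ψ(x)|² dx.
Expanding the polynomial and integrating term by term, the ratio of the moment integral to the normalization integral gives ⟨x²⟩ = 2·L^2/7.
Putting L = 7.53 gives 16.20.

⟨x^2⟩ ≈ 16.2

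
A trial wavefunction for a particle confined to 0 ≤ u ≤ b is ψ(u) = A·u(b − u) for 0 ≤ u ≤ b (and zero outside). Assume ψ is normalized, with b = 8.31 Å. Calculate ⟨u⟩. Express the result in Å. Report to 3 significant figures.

⟨u⟩ = ∫ u |ψ|² du over the full domain.
Expanding the polynomial and integrating term by term, evaluating both integrals, ⟨u⟩ = b/2.
Putting b = 8.31 gives 4.155.

⟨u⟩ ≈ 4.16 Å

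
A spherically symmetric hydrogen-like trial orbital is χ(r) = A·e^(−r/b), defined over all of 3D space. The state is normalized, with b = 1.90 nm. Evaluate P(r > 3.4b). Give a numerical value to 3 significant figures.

With dV = 4πr²dr, the probability is ∫|χ|² dV over r > 3.4b.
Normalization gives A² = 1/(π·b^3).
In terms of u = r/b (A², 4π and the length scale all cancel between numerator and denominator), P = [∫_{3.4}^{∞} u^2·e^(-2·u) du] / [∫_{0}^{∞} u^2·e^(-2·u) du].
Using ∫ u^2·e^(-2·u) du = -(2·u^2 + 2·u + 1)·e^(-2·u)/4, the numerator is 773·e^(-34/5)/100 and the denominator is 1/4.
This evaluates to P = 0.03444.

P ≈ 0.0344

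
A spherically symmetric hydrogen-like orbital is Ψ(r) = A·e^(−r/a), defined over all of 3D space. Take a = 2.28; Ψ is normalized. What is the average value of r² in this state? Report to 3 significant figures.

⟨r^2⟩ ≈ 15.6

The expectation value is the |Ψ|²-weighted average of r^2: ∫ r^2|Ψ|² 4πr² dr.
The ratio of the moment integral to the normalization integral gives ⟨r²⟩ = 3·a^2.
Putting a = 2.28 gives 15.60.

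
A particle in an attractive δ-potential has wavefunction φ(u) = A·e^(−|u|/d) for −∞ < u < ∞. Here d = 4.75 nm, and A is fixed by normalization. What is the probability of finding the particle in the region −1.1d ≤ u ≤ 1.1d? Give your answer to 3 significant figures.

The probability is P = ∫ |φ|² du over [−1.1d, 1.1d].
The normalization integral ∫|φ|²du over the whole domain equals d·A², and A² cancels in the ratio.
Both integrals are even about u = 0, so only the u ≥ 0 halves are needed (the factors of 2 cancel). Let t = u/d; then A² and the length scale cancel, so P = ∫_{0}^{1.1} e^(-2·t) dt ÷ ∫_{0}^{∞} e^(-2·t) dt.
Using ∫ e^(-2·t) dt = -e^(-2·t)/2, the numerator is 1/2 - e^(-11/5)/2 and the denominator is 1/2.
The result is P = 0.8892.

P ≈ 0.889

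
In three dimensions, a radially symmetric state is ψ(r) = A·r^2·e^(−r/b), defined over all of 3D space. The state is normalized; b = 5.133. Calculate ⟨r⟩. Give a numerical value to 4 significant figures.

⟨r⟩ ≈ 17.97

⟨r⟩ = ∫ r |ψ|² 4πr² dr over the full domain.
Since the A² factors cancel between numerator and denominator, ⟨r⟩ = 7·b/2.
Putting b = 5.133 gives 17.966.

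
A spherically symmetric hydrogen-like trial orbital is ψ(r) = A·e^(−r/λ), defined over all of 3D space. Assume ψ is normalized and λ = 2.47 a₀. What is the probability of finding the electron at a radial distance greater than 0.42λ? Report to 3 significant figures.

P ≈ 0.947

With dV = 4πr²dr, the probability is ∫|ψ|² dV over r > 0.42λ.
The full normalization integral is A²·[π·λ^3] = 1, fixing A².
Substituting u = r/λ, A², 4π and the length scale all cancel in the ratio: P = ∫_{0.42}^{∞} u^2·e^(-2·u) du / ∫_{0}^{∞} u^2·e^(-2·u) du.
With ∫ u^2·e^(-2·u) du = -(2·u^2 + 2·u + 1)·e^(-2·u)/4 + C, the region integral is 2741·e^(-21/25)/5000 and the full one is 1/4.
Taking the ratio yields P = 0.9467.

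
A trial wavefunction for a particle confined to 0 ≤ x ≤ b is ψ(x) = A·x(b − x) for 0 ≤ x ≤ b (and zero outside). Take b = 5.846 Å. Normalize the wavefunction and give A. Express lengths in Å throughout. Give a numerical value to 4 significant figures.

A ≈ 0.06628 Å^(-5/2)

We need A² ∫|f|² dx = 1, taking the integral from 0 to b.
The integral (without the A² prefactor) comes out to b^5/30.
With b = 5.846: A² = 0.0043937 and A = 0.066285.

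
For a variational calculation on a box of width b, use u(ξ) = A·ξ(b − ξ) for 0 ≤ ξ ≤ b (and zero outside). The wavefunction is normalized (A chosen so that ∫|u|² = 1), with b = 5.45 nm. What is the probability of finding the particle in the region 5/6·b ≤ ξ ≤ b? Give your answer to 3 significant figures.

P ≈ 0.0355

|u|² is the probability density, so P = ∫_{5/6·b}^{b} |u|² dξ.
Since A² = 1/(b^5/30), this is the region integral divided by the full normalization integral.
Let t = ξ/b; then A² and the length scale cancel, so P = ∫_{5/6}^{1} t^2·(1 - t)^2 dt ÷ ∫_{0}^{1} t^2·(1 - t)^2 dt.
Using ∫ t^2·(1 - t)^2 dt = t^3·(6·t^2 - 15·t + 10)/30, the numerator is ≈ 0.0011831 and the denominator is 1/30.
This works out to P = 23/648.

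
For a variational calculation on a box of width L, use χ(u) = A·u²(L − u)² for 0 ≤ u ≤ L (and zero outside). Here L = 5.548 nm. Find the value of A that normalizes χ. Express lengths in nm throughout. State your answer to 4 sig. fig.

The normalization condition is ∫|χ|² du = 1 from 0 to L.
Expanding the polynomial and integrating term by term, with χ = A·u²(L − u)², the integral evaluates to A²·[L^9/630].
Setting this equal to 1 gives A² = 1/(L^9/630).
Substituting L = 5.548 gives A² = 0.00012651, so A = 0.011248.

A ≈ 0.01125 nm^(-9/2)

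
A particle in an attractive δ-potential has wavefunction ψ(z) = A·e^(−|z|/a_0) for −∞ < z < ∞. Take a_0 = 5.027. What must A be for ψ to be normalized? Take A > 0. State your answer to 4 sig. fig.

A ≈ 0.4460

Normalization requires ∫|ψ|² dz = 1, integrated from −∞ to ∞.
∫|ψ|² dz = A²·(a_0).
So A² = (a_0)^(−1).
Plugging in a_0 = 5.027 yields A = 0.44601.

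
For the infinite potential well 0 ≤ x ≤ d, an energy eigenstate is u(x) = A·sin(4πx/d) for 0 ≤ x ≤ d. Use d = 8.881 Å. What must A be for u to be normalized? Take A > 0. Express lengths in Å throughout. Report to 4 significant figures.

We need A² ∫|f|² dx = 1, taking the integral from 0 to d.
With ∫₀^d sin²(nπx/d) dx = d/2, carrying out the integral gives A² · d/2.
Plugging in d = 8.881 yields A = 0.47455.

A ≈ 0.4746 Å^(-1/2)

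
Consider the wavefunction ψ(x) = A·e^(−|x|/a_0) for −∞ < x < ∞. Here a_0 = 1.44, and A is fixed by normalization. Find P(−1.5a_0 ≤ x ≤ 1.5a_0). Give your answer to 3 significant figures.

|ψ|² is the probability density, so P = ∫_{−1.5a_0}^{1.5a_0} |ψ|² dx.
The normalization integral ∫|ψ|²dx over the whole domain equals a_0·A², and A² cancels in the ratio.
By symmetry take twice the x ≥ 0 contribution in numerator and denominator; the 2's cancel. Substituting u = x/a_0, A² and the length scale cancel in the ratio: P = ∫_{0}^{1.5} e^(-2·u) du / ∫_{0}^{∞} e^(-2·u) du.
Using ∫ e^(-2·u) du = -e^(-2·u)/2, the numerator is 1/2 - e^(-3)/2 and the denominator is 1/2.
Taking the ratio, P = 0.9502.

P ≈ 0.950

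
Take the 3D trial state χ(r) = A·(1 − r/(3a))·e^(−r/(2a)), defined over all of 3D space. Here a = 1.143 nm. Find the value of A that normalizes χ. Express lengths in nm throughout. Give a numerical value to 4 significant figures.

Require ∫ |χ|² 4πr² dr = 1 over the whole domain.
(Spherical symmetry: dV = 4πr² dr.)
Recall ∫₀^∞ r^m e^(−r/β) dr = m!·β^(m+1), the integral (without the A² prefactor) comes out to 8·π·a^3/3.
Hence A² = 1/[8·π·a^3/3].
Plugging in a = 1.143 yields A = 0.28273.

A ≈ 0.2827 nm^(-3/2)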